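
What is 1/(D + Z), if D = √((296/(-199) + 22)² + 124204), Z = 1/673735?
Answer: -26680579735/2240209963241067459199 + 361319404779100*√308454083/2240209963241067459199 ≈ 0.0028327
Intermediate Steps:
Z = 1/673735 ≈ 1.4843e-6
D = 4*√308454083/199 (D = √((296*(-1/199) + 22)² + 124204) = √((-296/199 + 22)² + 124204) = √((4082/199)² + 124204) = √(16662724/39601 + 124204) = √(4935265328/39601) = 4*√308454083/199 ≈ 353.02)
1/(D + Z) = 1/(4*√308454083/199 + 1/673735) = 1/(1/673735 + 4*√308454083/199)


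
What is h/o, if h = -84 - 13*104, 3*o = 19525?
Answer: -4308/19525 ≈ -0.22064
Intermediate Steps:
o = 19525/3 (o = (1/3)*19525 = 19525/3 ≈ 6508.3)
h = -1436 (h = -84 - 1352 = -1436)
h/o = -1436/19525/3 = -1436*3/19525 = -4308/19525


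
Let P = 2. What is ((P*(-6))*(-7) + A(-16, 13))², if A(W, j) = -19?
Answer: 4225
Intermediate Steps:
((P*(-6))*(-7) + A(-16, 13))² = ((2*(-6))*(-7) - 19)² = (-12*(-7) - 19)² = (84 - 19)² = 65² = 4225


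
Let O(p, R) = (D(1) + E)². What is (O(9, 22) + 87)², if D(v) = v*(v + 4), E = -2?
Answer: 9216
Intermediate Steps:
D(v) = v*(4 + v)
O(p, R) = 9 (O(p, R) = (1*(4 + 1) - 2)² = (1*5 - 2)² = (5 - 2)² = 3² = 9)
(O(9, 22) + 87)² = (9 + 87)² = 96² = 9216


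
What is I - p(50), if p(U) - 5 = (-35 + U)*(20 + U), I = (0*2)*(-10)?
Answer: -1055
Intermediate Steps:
I = 0 (I = 0*(-10) = 0)
p(U) = 5 + (-35 + U)*(20 + U)
I - p(50) = 0 - (-695 + 50² - 15*50) = 0 - (-695 + 2500 - 750) = 0 - 1*1055 = 0 - 1055 = -1055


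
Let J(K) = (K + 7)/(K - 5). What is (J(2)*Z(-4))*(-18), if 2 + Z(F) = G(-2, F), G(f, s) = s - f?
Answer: -216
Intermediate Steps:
J(K) = (7 + K)/(-5 + K)
Z(F) = F (Z(F) = -2 + (F - 1*(-2)) = -2 + (F + 2) = -2 + (2 + F) = F)
(J(2)*Z(-4))*(-18) = (((7 + 2)/(-5 + 2))*(-4))*(-18) = ((9/(-3))*(-4))*(-18) = (-⅓*9*(-4))*(-18) = -3*(-4)*(-18) = 12*(-18) = -216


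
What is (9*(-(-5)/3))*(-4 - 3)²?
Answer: 735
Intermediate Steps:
(9*(-(-5)/3))*(-4 - 3)² = (9*(-(-5)/3))*(-7)² = (9*(-1*(-5/3)))*49 = (9*(5/3))*49 = 15*49 = 735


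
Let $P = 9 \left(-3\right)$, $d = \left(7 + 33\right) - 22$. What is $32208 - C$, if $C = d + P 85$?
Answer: $34485$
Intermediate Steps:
$d = 18$ ($d = 40 - 22 = 18$)
$P = -27$
$C = -2277$ ($C = 18 - 2295 = -2277$)
$32208 - C = 32208 - -2277 = 32208 + 2277 = 34485$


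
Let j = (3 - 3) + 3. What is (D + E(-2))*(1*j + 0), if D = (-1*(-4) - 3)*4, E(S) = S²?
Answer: 24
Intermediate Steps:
j = 3 (j = 0 + 3 = 3)
D = 4 (D = (4 - 3)*4 = 1*4 = 4)
(D + E(-2))*(1*j + 0) = (4 + (-2)²)*(1*3 + 0) = (4 + 4)*(3 + 0) = 8*3 = 24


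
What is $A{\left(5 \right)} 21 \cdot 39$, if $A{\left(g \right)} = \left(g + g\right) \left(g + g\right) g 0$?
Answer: $0$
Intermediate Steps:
$A{\left(g \right)} = 0$ ($A{\left(g \right)} = 2 g 2 g g 0 = 4 g^{2} g 0 = 4 g^{3} \cdot 0 = 0$)
$A{\left(5 \right)} 21 \cdot 39 = 0 \cdot 21 \cdot 39 = 0 \cdot 39 = 0$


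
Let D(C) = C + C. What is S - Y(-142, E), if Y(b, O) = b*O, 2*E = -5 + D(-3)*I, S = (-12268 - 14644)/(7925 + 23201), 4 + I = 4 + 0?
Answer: -5538321/15563 ≈ -355.86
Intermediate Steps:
D(C) = 2*C
I = 0 (I = -4 + (4 + 0) = -4 + 4 = 0)
S = -13456/15563 (S = -26912/31126 = -26912*1/31126 = -13456/15563 ≈ -0.86461)
E = -5/2 (E = (-5 + (2*(-3))*0)/2 = (-5 - 6*0)/2 = (-5 + 0)/2 = (½)*(-5) = -5/2 ≈ -2.5000)
Y(b, O) = O*b
S - Y(-142, E) = -13456/15563 - (-5)*(-142)/2 = -13456/15563 - 1*355 = -13456/15563 - 355 = -5538321/15563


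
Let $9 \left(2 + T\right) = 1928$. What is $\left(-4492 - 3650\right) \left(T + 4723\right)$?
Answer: $- \frac{120547738}{3} \approx -4.0183 \cdot 10^{7}$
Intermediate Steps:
$T = \frac{1910}{9}$ ($T = -2 + \frac{1}{9} \cdot 1928 = -2 + \frac{1928}{9} = \frac{1910}{9} \approx 212.22$)
$\left(-4492 - 3650\right) \left(T + 4723\right) = \left(-4492 - 3650\right) \left(\frac{1910}{9} + 4723\right) = \left(-8142\right) \frac{44417}{9} = - \frac{120547738}{3}$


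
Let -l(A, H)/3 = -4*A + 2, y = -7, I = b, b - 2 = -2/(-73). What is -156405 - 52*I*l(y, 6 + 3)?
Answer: -10724925/73 ≈ -1.4692e+5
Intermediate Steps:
b = 148/73 (b = 2 - 2/(-73) = 2 - 2*(-1/73) = 2 + 2/73 = 148/73 ≈ 2.0274)
I = 148/73 ≈ 2.0274
l(A, H) = -6 + 12*A (l(A, H) = -3*(-4*A + 2) = -3*(2 - 4*A) = -6 + 12*A)
-156405 - 52*I*l(y, 6 + 3) = -156405 - 52*(148/73)*(-6 + 12*(-7)) = -156405 - 7696*(-6 - 84)/73 = -156405 - 7696*(-90)/73 = -156405 - 1*(-692640/73) = -156405 + 692640/73 = -10724925/73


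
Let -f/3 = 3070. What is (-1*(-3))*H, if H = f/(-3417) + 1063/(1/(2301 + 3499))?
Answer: 21067181010/1139 ≈ 1.8496e+7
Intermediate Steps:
f = -9210 (f = -3*3070 = -9210)
H = 7022393670/1139 (H = -9210/(-3417) + 1063/(1/(2301 + 3499)) = -9210*(-1/3417) + 1063/(1/5800) = 3070/1139 + 1063/(1/5800) = 3070/1139 + 1063*5800 = 3070/1139 + 6165400 = 7022393670/1139 ≈ 6.1654e+6)
(-1*(-3))*H = -1*(-3)*(7022393670/1139) = 3*(7022393670/1139) = 21067181010/1139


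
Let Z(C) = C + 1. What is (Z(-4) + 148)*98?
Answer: 14210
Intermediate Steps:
Z(C) = 1 + C
(Z(-4) + 148)*98 = ((1 - 4) + 148)*98 = (-3 + 148)*98 = 145*98 = 14210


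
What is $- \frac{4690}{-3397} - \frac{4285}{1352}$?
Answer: $- \frac{8215265}{4592744} \approx -1.7887$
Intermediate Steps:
$- \frac{4690}{-3397} - \frac{4285}{1352} = \left(-4690\right) \left(- \frac{1}{3397}\right) - \frac{4285}{1352} = \frac{4690}{3397} - \frac{4285}{1352} = - \frac{8215265}{4592744}$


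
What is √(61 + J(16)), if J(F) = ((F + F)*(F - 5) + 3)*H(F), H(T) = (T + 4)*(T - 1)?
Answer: √106561 ≈ 326.44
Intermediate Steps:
H(T) = (-1 + T)*(4 + T) (H(T) = (4 + T)*(-1 + T) = (-1 + T)*(4 + T))
J(F) = (3 + 2*F*(-5 + F))*(-4 + F² + 3*F) (J(F) = ((F + F)*(F - 5) + 3)*(-4 + F² + 3*F) = ((2*F)*(-5 + F) + 3)*(-4 + F² + 3*F) = (2*F*(-5 + F) + 3)*(-4 + F² + 3*F) = (3 + 2*F*(-5 + F))*(-4 + F² + 3*F))
√(61 + J(16)) = √(61 + (-4 + 16² + 3*16)*(3 - 10*16 + 2*16²)) = √(61 + (-4 + 256 + 48)*(3 - 160 + 2*256)) = √(61 + 300*(3 - 160 + 512)) = √(61 + 300*355) = √(61 + 106500) = √106561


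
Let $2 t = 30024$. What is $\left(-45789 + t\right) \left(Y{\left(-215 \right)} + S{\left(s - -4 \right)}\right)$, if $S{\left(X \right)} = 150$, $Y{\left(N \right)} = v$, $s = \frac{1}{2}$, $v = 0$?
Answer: $-4616550$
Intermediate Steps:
$t = 15012$ ($t = \frac{1}{2} \cdot 30024 = 15012$)
$s = \frac{1}{2} \approx 0.5$
$Y{\left(N \right)} = 0$
$\left(-45789 + t\right) \left(Y{\left(-215 \right)} + S{\left(s - -4 \right)}\right) = \left(-45789 + 15012\right) \left(0 + 150\right) = \left(-30777\right) 150 = -4616550$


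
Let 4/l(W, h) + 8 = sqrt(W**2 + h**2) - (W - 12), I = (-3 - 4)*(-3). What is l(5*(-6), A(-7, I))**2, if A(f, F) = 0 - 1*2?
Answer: 4/(17 + sqrt(226))**2 ≈ 0.0038981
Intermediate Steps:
I = 21 (I = -7*(-3) = 21)
A(f, F) = -2 (A(f, F) = 0 - 2 = -2)
l(W, h) = 4/(4 + sqrt(W**2 + h**2) - W) (l(W, h) = 4/(-8 + (sqrt(W**2 + h**2) - (W - 12))) = 4/(-8 + (sqrt(W**2 + h**2) - (-12 + W))) = 4/(-8 + (sqrt(W**2 + h**2) + (12 - W))) = 4/(-8 + (12 + sqrt(W**2 + h**2) - W)) = 4/(4 + sqrt(W**2 + h**2) - W))
l(5*(-6), A(-7, I))**2 = (4/(4 + sqrt((5*(-6))**2 + (-2)**2) - 5*(-6)))**2 = (4/(4 + sqrt((-30)**2 + 4) - 1*(-30)))**2 = (4/(4 + sqrt(900 + 4) + 30))**2 = (4/(4 + sqrt(904) + 30))**2 = (4/(4 + 2*sqrt(226) + 30))**2 = (4/(34 + 2*sqrt(226)))**2 = 16/(34 + 2*sqrt(226))**2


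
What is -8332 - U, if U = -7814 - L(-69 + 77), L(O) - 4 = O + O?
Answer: -498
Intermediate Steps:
L(O) = 4 + 2*O (L(O) = 4 + (O + O) = 4 + 2*O)
U = -7834 (U = -7814 - (4 + 2*(-69 + 77)) = -7814 - (4 + 2*8) = -7814 - (4 + 16) = -7814 - 1*20 = -7814 - 20 = -7834)
-8332 - U = -8332 - 1*(-7834) = -8332 + 7834 = -498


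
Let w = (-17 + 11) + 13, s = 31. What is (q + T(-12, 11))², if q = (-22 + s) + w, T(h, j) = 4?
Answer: 400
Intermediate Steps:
w = 7 (w = -6 + 13 = 7)
q = 16 (q = (-22 + 31) + 7 = 9 + 7 = 16)
(q + T(-12, 11))² = (16 + 4)² = 20² = 400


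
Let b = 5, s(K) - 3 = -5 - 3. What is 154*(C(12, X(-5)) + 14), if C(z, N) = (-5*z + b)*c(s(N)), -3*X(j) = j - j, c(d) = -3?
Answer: 27566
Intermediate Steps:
s(K) = -5 (s(K) = 3 + (-5 - 3) = 3 - 8 = -5)
X(j) = 0 (X(j) = -(j - j)/3 = -⅓*0 = 0)
C(z, N) = -15 + 15*z (C(z, N) = (-5*z + 5)*(-3) = (5 - 5*z)*(-3) = -15 + 15*z)
154*(C(12, X(-5)) + 14) = 154*((-15 + 15*12) + 14) = 154*((-15 + 180) + 14) = 154*(165 + 14) = 154*179 = 27566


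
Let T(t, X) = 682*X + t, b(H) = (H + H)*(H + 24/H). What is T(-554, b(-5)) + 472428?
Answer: 538710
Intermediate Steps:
b(H) = 2*H*(H + 24/H) (b(H) = (2*H)*(H + 24/H) = 2*H*(H + 24/H))
T(t, X) = t + 682*X
T(-554, b(-5)) + 472428 = (-554 + 682*(48 + 2*(-5)²)) + 472428 = (-554 + 682*(48 + 2*25)) + 472428 = (-554 + 682*(48 + 50)) + 472428 = (-554 + 682*98) + 472428 = (-554 + 66836) + 472428 = 66282 + 472428 = 538710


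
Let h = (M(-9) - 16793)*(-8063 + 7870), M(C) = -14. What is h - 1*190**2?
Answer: 3207651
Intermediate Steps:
h = 3243751 (h = (-14 - 16793)*(-8063 + 7870) = -16807*(-193) = 3243751)
h - 1*190**2 = 3243751 - 1*190**2 = 3243751 - 1*36100 = 3243751 - 36100 = 3207651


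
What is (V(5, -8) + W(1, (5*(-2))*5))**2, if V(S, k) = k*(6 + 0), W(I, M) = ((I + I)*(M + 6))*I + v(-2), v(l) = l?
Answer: 19044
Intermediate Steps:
W(I, M) = -2 + 2*I**2*(6 + M) (W(I, M) = ((I + I)*(M + 6))*I - 2 = ((2*I)*(6 + M))*I - 2 = (2*I*(6 + M))*I - 2 = 2*I**2*(6 + M) - 2 = -2 + 2*I**2*(6 + M))
V(S, k) = 6*k (V(S, k) = k*6 = 6*k)
(V(5, -8) + W(1, (5*(-2))*5))**2 = (6*(-8) + (-2 + 12*1**2 + 2*((5*(-2))*5)*1**2))**2 = (-48 + (-2 + 12*1 + 2*(-10*5)*1))**2 = (-48 + (-2 + 12 + 2*(-50)*1))**2 = (-48 + (-2 + 12 - 100))**2 = (-48 - 90)**2 = (-138)**2 = 19044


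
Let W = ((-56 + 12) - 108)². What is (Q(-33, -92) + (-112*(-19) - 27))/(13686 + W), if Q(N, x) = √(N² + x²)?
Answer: 2101/36790 + √9553/36790 ≈ 0.059765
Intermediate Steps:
W = 23104 (W = (-44 - 108)² = (-152)² = 23104)
(Q(-33, -92) + (-112*(-19) - 27))/(13686 + W) = (√((-33)² + (-92)²) + (-112*(-19) - 27))/(13686 + 23104) = (√(1089 + 8464) + (2128 - 27))/36790 = (√9553 + 2101)*(1/36790) = (2101 + √9553)*(1/36790) = 2101/36790 + √9553/36790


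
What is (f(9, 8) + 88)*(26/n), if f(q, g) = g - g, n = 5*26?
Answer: 88/5 ≈ 17.600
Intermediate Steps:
n = 130
f(q, g) = 0
(f(9, 8) + 88)*(26/n) = (0 + 88)*(26/130) = 88*(26*(1/130)) = 88*(⅕) = 88/5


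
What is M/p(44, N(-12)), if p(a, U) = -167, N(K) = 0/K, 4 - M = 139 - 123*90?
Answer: -10935/167 ≈ -65.479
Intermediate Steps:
M = 10935 (M = 4 - (139 - 123*90) = 4 - (139 - 11070) = 4 - 1*(-10931) = 4 + 10931 = 10935)
N(K) = 0
M/p(44, N(-12)) = 10935/(-167) = 10935*(-1/167) = -10935/167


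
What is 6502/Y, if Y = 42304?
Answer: 3251/21152 ≈ 0.15370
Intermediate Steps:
6502/Y = 6502/42304 = 6502*(1/42304) = 3251/21152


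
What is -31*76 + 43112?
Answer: 40756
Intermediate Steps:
-31*76 + 43112 = -2356 + 43112 = 40756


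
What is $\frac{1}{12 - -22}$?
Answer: $\frac{1}{34} \approx 0.029412$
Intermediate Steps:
$\frac{1}{12 - -22} = \frac{1}{12 + 22} = \frac{1}{34}$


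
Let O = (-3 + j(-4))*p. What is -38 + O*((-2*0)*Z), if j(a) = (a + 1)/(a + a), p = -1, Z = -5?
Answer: -38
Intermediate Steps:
j(a) = (1 + a)/(2*a) (j(a) = (1 + a)/((2*a)) = (1 + a)*(1/(2*a)) = (1 + a)/(2*a))
O = 21/8 (O = (-3 + (½)*(1 - 4)/(-4))*(-1) = (-3 + (½)*(-¼)*(-3))*(-1) = (-3 + 3/8)*(-1) = -21/8*(-1) = 21/8 ≈ 2.6250)
-38 + O*((-2*0)*Z) = -38 + 21*(-2*0*(-5))/8 = -38 + 21*(0*(-5))/8 = -38 + (21/8)*0 = -38 + 0 = -38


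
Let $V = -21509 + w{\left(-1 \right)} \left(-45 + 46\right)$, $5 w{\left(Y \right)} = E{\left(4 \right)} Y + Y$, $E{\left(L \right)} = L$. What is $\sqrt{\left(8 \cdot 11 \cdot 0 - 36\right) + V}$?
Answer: $9 i \sqrt{266} \approx 146.79 i$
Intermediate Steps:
$w{\left(Y \right)} = Y$ ($w{\left(Y \right)} = \frac{4 Y + Y}{5} = \frac{5 Y}{5} = Y$)
$V = -21510$ ($V = -21509 - \left(-45 + 46\right) = -21509 - 1 = -21510$)
$\sqrt{\left(8 \cdot 11 \cdot 0 - 36\right) + V} = \sqrt{\left(8 \cdot 11 \cdot 0 - 36\right) - 21510} = \sqrt{\left(8 \cdot 0 - 36\right) - 21510} = \sqrt{\left(0 - 36\right) - 21510} = \sqrt{-36 - 21510} = \sqrt{-21546} = 9 i \sqrt{266}$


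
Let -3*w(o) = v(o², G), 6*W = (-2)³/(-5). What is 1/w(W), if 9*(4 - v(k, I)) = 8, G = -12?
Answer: -27/28 ≈ -0.96429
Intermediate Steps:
v(k, I) = 28/9 (v(k, I) = 4 - ⅑*8 = 4 - 8/9 = 28/9)
W = 4/15 (W = ((-2)³/(-5))/6 = (-8*(-⅕))/6 = (⅙)*(8/5) = 4/15 ≈ 0.26667)
w(o) = -28/27 (w(o) = -⅓*28/9 = -28/27)
1/w(W) = 1/(-28/27) = -27/28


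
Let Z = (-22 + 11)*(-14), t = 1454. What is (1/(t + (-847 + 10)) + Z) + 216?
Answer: 228291/617 ≈ 370.00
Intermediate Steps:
Z = 154 (Z = -11*(-14) = 154)
(1/(t + (-847 + 10)) + Z) + 216 = (1/(1454 + (-847 + 10)) + 154) + 216 = (1/(1454 - 837) + 154) + 216 = (1/617 + 154) + 216 = 95019/617 + 216 = 228291/617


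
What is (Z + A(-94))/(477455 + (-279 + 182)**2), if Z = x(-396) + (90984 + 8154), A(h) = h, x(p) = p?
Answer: 12331/60858 ≈ 0.20262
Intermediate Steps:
Z = 98742 (Z = -396 + (90984 + 8154) = -396 + 99138 = 98742)
(Z + A(-94))/(477455 + (-279 + 182)**2) = (98742 - 94)/(477455 + (-279 + 182)**2) = 98648/(477455 + (-97)**2) = 98648/(477455 + 9409) = 98648/486864 = 98648*(1/486864) = 12331/60858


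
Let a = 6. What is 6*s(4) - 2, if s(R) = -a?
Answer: -38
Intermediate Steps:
s(R) = -6 (s(R) = -1*6 = -6)
6*s(4) - 2 = 6*(-6) - 2 = -36 - 2 = -38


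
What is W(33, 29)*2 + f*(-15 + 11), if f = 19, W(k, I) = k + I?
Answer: 48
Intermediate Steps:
W(k, I) = I + k
W(33, 29)*2 + f*(-15 + 11) = (29 + 33)*2 + 19*(-15 + 11) = 62*2 + 19*(-4) = 124 - 76 = 48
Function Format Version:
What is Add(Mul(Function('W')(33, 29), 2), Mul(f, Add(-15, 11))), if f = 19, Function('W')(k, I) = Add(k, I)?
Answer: 48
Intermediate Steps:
Function('W')(k, I) = Add(I, k)
Add(Mul(Function('W')(33, 29), 2), Mul(f, Add(-15, 11))) = Add(Mul(Add(29, 33), 2), Mul(19, Add(-15, 11))) = Add(Mul(62, 2), Mul(19, -4)) = Add(124, -76) = 48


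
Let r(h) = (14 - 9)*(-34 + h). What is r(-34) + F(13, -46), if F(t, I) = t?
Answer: -327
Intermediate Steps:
r(h) = -170 + 5*h (r(h) = 5*(-34 + h) = -170 + 5*h)
r(-34) + F(13, -46) = (-170 + 5*(-34)) + 13 = (-170 - 170) + 13 = -340 + 13 = -327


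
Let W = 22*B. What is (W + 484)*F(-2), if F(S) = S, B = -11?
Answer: -484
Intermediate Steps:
W = -242 (W = 22*(-11) = -242)
(W + 484)*F(-2) = (-242 + 484)*(-2) = 242*(-2) = -484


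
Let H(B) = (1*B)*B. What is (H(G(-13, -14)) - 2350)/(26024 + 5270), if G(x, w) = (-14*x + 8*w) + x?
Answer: 899/31294 ≈ 0.028728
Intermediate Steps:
G(x, w) = -13*x + 8*w
H(B) = B² (H(B) = B*B = B²)
(H(G(-13, -14)) - 2350)/(26024 + 5270) = ((-13*(-13) + 8*(-14))² - 2350)/(26024 + 5270) = ((169 - 112)² - 2350)/31294 = (57² - 2350)*(1/31294) = (3249 - 2350)*(1/31294) = 899*(1/31294) = 899/31294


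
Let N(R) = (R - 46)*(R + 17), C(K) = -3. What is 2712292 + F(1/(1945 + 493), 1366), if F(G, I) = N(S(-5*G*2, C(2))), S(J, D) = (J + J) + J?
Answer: 4029198641600/1485961 ≈ 2.7115e+6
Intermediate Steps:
S(J, D) = 3*J (S(J, D) = 2*J + J = 3*J)
N(R) = (-46 + R)*(17 + R)
F(G, I) = -782 + 870*G + 900*G² (F(G, I) = -782 + (3*(-5*G*2))² - 87*-5*G*2 = -782 + (3*(-10*G))² - 87*(-10*G) = -782 + (-30*G)² - (-870)*G = -782 + 900*G² + 870*G = -782 + 870*G + 900*G²)
2712292 + F(1/(1945 + 493), 1366) = 2712292 + (-782 + 870/(1945 + 493) + 900*(1/(1945 + 493))²) = 2712292 + (-782 + 870/2438 + 900*(1/2438)²) = 2712292 + (-782 + 870*(1/2438) + 900*(1/2438)²) = 2712292 + (-782 + 435/1219 + 900*(1/5943844)) = 2712292 + (-782 + 435/1219 + 225/1485961) = 2712292 - 1161491012/1485961 = 4029198641600/1485961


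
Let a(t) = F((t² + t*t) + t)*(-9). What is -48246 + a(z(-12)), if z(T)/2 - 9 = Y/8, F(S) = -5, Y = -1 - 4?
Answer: -48201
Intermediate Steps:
Y = -5
z(T) = 67/4 (z(T) = 18 + 2*(-5/8) = 18 - 5/4 = 67/4)
a(t) = 45 (a(t) = -5*(-9) = 45)
-48246 + a(z(-12)) = -48246 + 45 = -48201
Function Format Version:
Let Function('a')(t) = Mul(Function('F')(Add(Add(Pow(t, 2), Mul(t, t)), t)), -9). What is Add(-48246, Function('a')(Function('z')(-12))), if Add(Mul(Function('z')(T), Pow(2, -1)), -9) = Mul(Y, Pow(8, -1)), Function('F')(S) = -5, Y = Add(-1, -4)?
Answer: -48201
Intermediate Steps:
Y = -5
Function('z')(T) = Rational(67, 4) (Function('z')(T) = Add(18, Mul(2, Mul(-5, Pow(8, -1)))) = Add(18, Mul(2, Mul(-5, Rational(1, 8)))) = Add(18, Mul(2, Rational(-5, 8))) = Add(18, Rational(-5, 4)) = Rational(67, 4))
Function('a')(t) = 45 (Function('a')(t) = Mul(-5, -9) = 45)
Add(-48246, Function('a')(Function('z')(-12))) = Add(-48246, 45) = -48201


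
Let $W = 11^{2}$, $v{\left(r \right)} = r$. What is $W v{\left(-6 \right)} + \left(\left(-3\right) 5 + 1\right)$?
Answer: $-740$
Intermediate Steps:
$W = 121$
$W v{\left(-6 \right)} + \left(\left(-3\right) 5 + 1\right) = 121 \left(-6\right) + \left(\left(-3\right) 5 + 1\right) = -726 + \left(-15 + 1\right) = -726 - 14 = -740$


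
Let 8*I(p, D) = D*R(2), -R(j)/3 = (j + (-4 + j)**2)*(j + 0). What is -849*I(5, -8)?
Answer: -30564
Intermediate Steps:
R(j) = -3*j*(j + (-4 + j)**2) (R(j) = -3*(j + (-4 + j)**2)*(j + 0) = -3*(j + (-4 + j)**2)*j = -3*j*(j + (-4 + j)**2))
I(p, D) = -9*D/2 (I(p, D) = (D*(-3*2*(2 + (-4 + 2)**2)))/8 = (D*(-3*2*(2 + (-2)**2)))/8 = (D*(-3*2*(2 + 4)))/8 = (D*(-3*2*6))/8 = (D*(-36))/8 = (-36*D)/8 = -9*D/2)
-849*I(5, -8) = -(-7641)*(-8)/2 = -849*36 = -30564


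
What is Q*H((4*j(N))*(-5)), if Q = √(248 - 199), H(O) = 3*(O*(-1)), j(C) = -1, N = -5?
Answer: -420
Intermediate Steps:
H(O) = -3*O (H(O) = 3*(-O) = -3*O)
Q = 7 (Q = √49 = 7)
Q*H((4*j(N))*(-5)) = 7*(-3*4*(-1)*(-5)) = 7*(-(-12)*(-5)) = 7*(-3*20) = 7*(-60) = -420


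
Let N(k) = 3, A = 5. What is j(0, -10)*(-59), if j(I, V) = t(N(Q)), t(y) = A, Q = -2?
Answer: -295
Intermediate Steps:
t(y) = 5
j(I, V) = 5
j(0, -10)*(-59) = 5*(-59) = -295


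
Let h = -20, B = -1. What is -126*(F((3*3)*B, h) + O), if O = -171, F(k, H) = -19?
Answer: 23940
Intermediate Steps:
-126*(F((3*3)*B, h) + O) = -126*(-19 - 171) = -126*(-190) = 23940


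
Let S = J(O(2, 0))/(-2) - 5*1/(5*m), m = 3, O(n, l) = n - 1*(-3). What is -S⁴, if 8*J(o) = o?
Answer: -923521/5308416 ≈ -0.17397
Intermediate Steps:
O(n, l) = 3 + n (O(n, l) = n + 3 = 3 + n)
J(o) = o/8
S = -31/48 (S = ((3 + 2)/8)/(-2) - 5/(3*5) = ((⅛)*5)*(-½) - 5/15 = (5/8)*(-½) - 5*1/15 = -5/16 - ⅓ = -31/48 ≈ -0.64583)
-S⁴ = -(-31/48)⁴ = -1*923521/5308416 = -923521/5308416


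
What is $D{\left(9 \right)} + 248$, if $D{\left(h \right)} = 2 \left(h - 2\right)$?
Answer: $262$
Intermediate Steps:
$D{\left(h \right)} = -4 + 2 h$ ($D{\left(h \right)} = 2 \left(-2 + h\right) = -4 + 2 h$)
$D{\left(9 \right)} + 248 = \left(-4 + 2 \cdot 9\right) + 248 = \left(-4 + 18\right) + 248 = 14 + 248 = 262$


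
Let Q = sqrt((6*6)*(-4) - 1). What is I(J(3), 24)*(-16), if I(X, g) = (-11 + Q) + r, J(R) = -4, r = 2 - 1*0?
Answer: 144 - 16*I*sqrt(145) ≈ 144.0 - 192.67*I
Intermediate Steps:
r = 2 (r = 2 + 0 = 2)
Q = I*sqrt(145) (Q = sqrt(36*(-4) - 1) = sqrt(-144 - 1) = sqrt(-145) = I*sqrt(145) ≈ 12.042*I)
I(X, g) = -9 + I*sqrt(145) (I(X, g) = (-11 + I*sqrt(145)) + 2 = -9 + I*sqrt(145))
I(J(3), 24)*(-16) = (-9 + I*sqrt(145))*(-16) = 144 - 16*I*sqrt(145)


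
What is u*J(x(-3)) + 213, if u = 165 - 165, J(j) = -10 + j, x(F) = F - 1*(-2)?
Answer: 213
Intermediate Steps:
x(F) = 2 + F (x(F) = F + 2 = 2 + F)
u = 0
u*J(x(-3)) + 213 = 0*(-10 + (2 - 3)) + 213 = 0*(-10 - 1) + 213 = 0*(-11) + 213 = 0 + 213 = 213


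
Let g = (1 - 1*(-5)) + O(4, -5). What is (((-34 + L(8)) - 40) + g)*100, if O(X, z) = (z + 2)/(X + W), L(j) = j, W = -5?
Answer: -5700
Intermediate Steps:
O(X, z) = (2 + z)/(-5 + X) (O(X, z) = (z + 2)/(X - 5) = (2 + z)/(-5 + X))
g = 9 (g = (1 - 1*(-5)) + (2 - 5)/(-5 + 4) = (1 + 5) - 3/(-1) = 6 - 1*(-3) = 6 + 3 = 9)
(((-34 + L(8)) - 40) + g)*100 = (((-34 + 8) - 40) + 9)*100 = ((-26 - 40) + 9)*100 = (-66 + 9)*100 = -57*100 = -5700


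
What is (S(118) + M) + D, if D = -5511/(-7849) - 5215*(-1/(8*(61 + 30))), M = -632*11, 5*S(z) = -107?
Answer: -170237661/24440 ≈ -6965.5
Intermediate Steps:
S(z) = -107/5 (S(z) = (⅕)*(-107) = -107/5)
M = -6952
D = 38447/4888 (D = -5511*(-1/7849) - 5215/(91*(-8)) = 33/47 - 5215/(-728) = 33/47 - 5215*(-1/728) = 33/47 + 745/104 = 38447/4888 ≈ 7.8656)
(S(118) + M) + D = (-107/5 - 6952) + 38447/4888 = -34867/5 + 38447/4888 = -170237661/24440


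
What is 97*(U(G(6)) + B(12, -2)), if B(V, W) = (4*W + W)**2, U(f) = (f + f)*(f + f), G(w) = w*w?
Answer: 512548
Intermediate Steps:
G(w) = w**2
U(f) = 4*f**2 (U(f) = (2*f)*(2*f) = 4*f**2)
B(V, W) = 25*W**2 (B(V, W) = (5*W)**2 = 25*W**2)
97*(U(G(6)) + B(12, -2)) = 97*(4*(6**2)**2 + 25*(-2)**2) = 97*(4*36**2 + 25*4) = 97*(4*1296 + 100) = 97*(5184 + 100) = 97*5284 = 512548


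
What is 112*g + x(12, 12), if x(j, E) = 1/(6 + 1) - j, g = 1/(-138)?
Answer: -6119/483 ≈ -12.669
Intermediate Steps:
g = -1/138 ≈ -0.0072464
x(j, E) = ⅐ - j (x(j, E) = 1/7 - j = ⅐ - j)
112*g + x(12, 12) = 112*(-1/138) + (⅐ - 1*12) = -56/69 + (⅐ - 12) = -56/69 - 83/7 = -6119/483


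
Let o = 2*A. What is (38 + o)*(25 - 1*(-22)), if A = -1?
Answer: 1692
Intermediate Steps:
o = -2 (o = 2*(-1) = -2)
(38 + o)*(25 - 1*(-22)) = (38 - 2)*(25 - 1*(-22)) = 36*(25 + 22) = 36*47 = 1692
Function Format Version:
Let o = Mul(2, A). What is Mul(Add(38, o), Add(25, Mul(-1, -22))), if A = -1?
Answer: 1692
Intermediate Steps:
o = -2 (o = Mul(2, -1) = -2)
Mul(Add(38, o), Add(25, Mul(-1, -22))) = Mul(Add(38, -2), Add(25, Mul(-1, -22))) = Mul(36, Add(25, 22)) = Mul(36, 47) = 1692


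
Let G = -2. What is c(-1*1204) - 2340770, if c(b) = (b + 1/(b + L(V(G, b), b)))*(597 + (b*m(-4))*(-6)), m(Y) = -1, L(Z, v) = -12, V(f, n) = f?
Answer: 6855982435/1216 ≈ 5.6381e+6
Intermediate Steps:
c(b) = (597 + 6*b)*(b + 1/(-12 + b)) (c(b) = (b + 1/(b - 12))*(597 + (b*(-1))*(-6)) = (b + 1/(-12 + b))*(597 - b*(-6)) = (b + 1/(-12 + b))*(597 + 6*b) = (597 + 6*b)*(b + 1/(-12 + b)))
c(-1*1204) - 2340770 = 3*(199 - (-2386)*1204 + 2*(-1*1204)³ + 175*(-1*1204)²)/(-12 - 1*1204) - 2340770 = 3*(199 - 2386*(-1204) + 2*(-1204)³ + 175*(-1204)²)/(-12 - 1204) - 2340770 = 3*(199 + 2872744 + 2*(-1745337664) + 175*1449616)/(-1216) - 2340770 = 3*(-1/1216)*(199 + 2872744 - 3490675328 + 253682800) - 2340770 = 3*(-1/1216)*(-3234119585) - 2340770 = 9702358755/1216 - 2340770 = 6855982435/1216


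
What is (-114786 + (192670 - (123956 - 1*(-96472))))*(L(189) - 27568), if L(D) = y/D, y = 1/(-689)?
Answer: 511723342413776/130221 ≈ 3.9297e+9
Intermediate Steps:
y = -1/689 ≈ -0.0014514
L(D) = -1/(689*D)
(-114786 + (192670 - (123956 - 1*(-96472))))*(L(189) - 27568) = (-114786 + (192670 - (123956 - 1*(-96472))))*(-1/689/189 - 27568) = (-114786 + (192670 - (123956 + 96472)))*(-1/689*1/189 - 27568) = (-114786 + (192670 - 1*220428))*(-1/130221 - 27568) = (-114786 + (192670 - 220428))*(-3589932529/130221) = (-114786 - 27758)*(-3589932529/130221) = -142544*(-3589932529/130221) = 511723342413776/130221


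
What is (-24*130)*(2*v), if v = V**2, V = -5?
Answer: -156000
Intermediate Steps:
v = 25 (v = (-5)**2 = 25)
(-24*130)*(2*v) = (-24*130)*(2*25) = -3120*50 = -156000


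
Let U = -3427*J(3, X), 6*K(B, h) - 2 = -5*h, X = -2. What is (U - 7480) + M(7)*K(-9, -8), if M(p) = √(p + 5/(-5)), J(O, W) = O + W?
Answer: -10907 + 7*√6 ≈ -10890.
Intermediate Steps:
K(B, h) = ⅓ - 5*h/6 (K(B, h) = ⅓ + (-5*h)/6 = ⅓ - 5*h/6)
M(p) = √(-1 + p) (M(p) = √(p + 5*(-⅕)) = √(p - 1) = √(-1 + p))
U = -3427 (U = -3427*(3 - 2) = -3427*1 = -3427)
(U - 7480) + M(7)*K(-9, -8) = (-3427 - 7480) + √(-1 + 7)*(⅓ - ⅚*(-8)) = -10907 + √6*(⅓ + 20/3) = -10907 + √6*7 = -10907 + 7*√6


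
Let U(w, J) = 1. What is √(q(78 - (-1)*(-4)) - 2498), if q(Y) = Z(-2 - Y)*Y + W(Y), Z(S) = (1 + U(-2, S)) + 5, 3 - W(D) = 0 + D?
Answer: I*√2051 ≈ 45.288*I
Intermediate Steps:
W(D) = 3 - D (W(D) = 3 - (0 + D) = 3 - D)
Z(S) = 7 (Z(S) = (1 + 1) + 5 = 2 + 5 = 7)
q(Y) = 3 + 6*Y (q(Y) = 7*Y + (3 - Y) = 3 + 6*Y)
√(q(78 - (-1)*(-4)) - 2498) = √((3 + 6*(78 - (-1)*(-4))) - 2498) = √((3 + 6*(78 - 1*4)) - 2498) = √((3 + 6*(78 - 4)) - 2498) = √((3 + 6*74) - 2498) = √((3 + 444) - 2498) = √(447 - 2498) = √(-2051) = I*√2051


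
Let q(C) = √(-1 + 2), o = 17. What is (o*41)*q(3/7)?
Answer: 697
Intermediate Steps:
q(C) = 1 (q(C) = √1 = 1)
(o*41)*q(3/7) = (17*41)*1 = 697*1 = 697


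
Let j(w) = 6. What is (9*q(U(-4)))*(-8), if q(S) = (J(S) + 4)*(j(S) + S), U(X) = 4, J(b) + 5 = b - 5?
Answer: 1440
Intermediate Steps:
J(b) = -10 + b (J(b) = -5 + (b - 5) = -5 + (-5 + b) = -10 + b)
q(S) = (-6 + S)*(6 + S) (q(S) = ((-10 + S) + 4)*(6 + S) = (-6 + S)*(6 + S))
(9*q(U(-4)))*(-8) = (9*(-36 + 4²))*(-8) = (9*(-36 + 16))*(-8) = (9*(-20))*(-8) = -180*(-8) = 1440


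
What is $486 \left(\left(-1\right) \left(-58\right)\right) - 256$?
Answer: $27932$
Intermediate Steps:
$486 \left(\left(-1\right) \left(-58\right)\right) - 256 = 486 \cdot 58 - 256 = 28188 - 256 = 27932$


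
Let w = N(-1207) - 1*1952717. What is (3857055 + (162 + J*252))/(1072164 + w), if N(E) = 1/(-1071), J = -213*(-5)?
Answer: -4418514387/943072264 ≈ -4.6852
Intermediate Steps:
J = 1065
N(E) = -1/1071
w = -2091359908/1071 (w = -1/1071 - 1*1952717 = -1/1071 - 1952717 = -2091359908/1071 ≈ -1.9527e+6)
(3857055 + (162 + J*252))/(1072164 + w) = (3857055 + (162 + 1065*252))/(1072164 - 2091359908/1071) = (3857055 + (162 + 268380))/(-943072264/1071) = (3857055 + 268542)*(-1071/943072264) = 4125597*(-1071/943072264) = -4418514387/943072264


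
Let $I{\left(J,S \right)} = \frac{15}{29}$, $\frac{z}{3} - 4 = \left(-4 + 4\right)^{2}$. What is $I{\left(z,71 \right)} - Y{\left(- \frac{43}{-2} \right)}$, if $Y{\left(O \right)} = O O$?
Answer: $- \frac{53561}{116} \approx -461.73$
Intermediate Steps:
$z = 12$ ($z = 12 + 3 \left(-4 + 4\right)^{2} = 12 + 3 \cdot 0^{2} = 12 + 3 \cdot 0 = 12 + 0 = 12$)
$I{\left(J,S \right)} = \frac{15}{29}$ ($I{\left(J,S \right)} = 15 \cdot \frac{1}{29} = \frac{15}{29}$)
$Y{\left(O \right)} = O^{2}$
$I{\left(z,71 \right)} - Y{\left(- \frac{43}{-2} \right)} = \frac{15}{29} - \left(- \frac{43}{-2}\right)^{2} = \frac{15}{29} - \left(\left(-43\right) \left(- \frac{1}{2}\right)\right)^{2} = \frac{15}{29} - \left(\frac{43}{2}\right)^{2} = \frac{15}{29} - \frac{1849}{4} = - \frac{53561}{116}$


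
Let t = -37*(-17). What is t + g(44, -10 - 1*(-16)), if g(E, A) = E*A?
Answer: 893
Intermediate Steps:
t = 629
g(E, A) = A*E
t + g(44, -10 - 1*(-16)) = 629 + (-10 - 1*(-16))*44 = 629 + (-10 + 16)*44 = 629 + 6*44 = 629 + 264 = 893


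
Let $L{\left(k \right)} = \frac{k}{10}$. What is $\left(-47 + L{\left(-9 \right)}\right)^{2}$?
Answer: $\frac{229441}{100} \approx 2294.4$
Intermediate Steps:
$L{\left(k \right)} = \frac{k}{10}$ ($L{\left(k \right)} = k \frac{1}{10} = \frac{k}{10}$)
$\left(-47 + L{\left(-9 \right)}\right)^{2} = \left(-47 + \frac{1}{10} \left(-9\right)\right)^{2} = \left(-47 - \frac{9}{10}\right)^{2} = \left(- \frac{479}{10}\right)^{2} = \frac{229441}{100}$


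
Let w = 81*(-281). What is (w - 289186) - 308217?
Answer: -620164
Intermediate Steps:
w = -22761
(w - 289186) - 308217 = (-22761 - 289186) - 308217 = -311947 - 308217 = -620164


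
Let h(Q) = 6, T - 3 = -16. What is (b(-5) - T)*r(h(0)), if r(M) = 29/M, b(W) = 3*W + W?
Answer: -203/6 ≈ -33.833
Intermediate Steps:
T = -13 (T = 3 - 16 = -13)
b(W) = 4*W
(b(-5) - T)*r(h(0)) = (4*(-5) - 1*(-13))*(29/6) = (-20 + 13)*(29*(⅙)) = -7*29/6 = -203/6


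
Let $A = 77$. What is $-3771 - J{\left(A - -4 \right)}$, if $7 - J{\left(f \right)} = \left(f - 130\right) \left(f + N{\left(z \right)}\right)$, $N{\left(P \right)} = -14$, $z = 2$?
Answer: $-7061$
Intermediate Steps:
$J{\left(f \right)} = 7 - \left(-130 + f\right) \left(-14 + f\right)$ ($J{\left(f \right)} = 7 - \left(f - 130\right) \left(f - 14\right) = 7 - \left(-130 + f\right) \left(-14 + f\right)$)
$-3771 - J{\left(A - -4 \right)} = -3771 - \left(-1813 - \left(77 - -4\right)^{2} + 144 \left(77 - -4\right)\right) = -3771 - \left(-1813 - \left(77 + 4\right)^{2} + 144 \left(77 + 4\right)\right) = -3771 - \left(-1813 - 81^{2} + 144 \cdot 81\right) = -3771 - \left(-1813 - 6561 + 11664\right) = -3771 - 3290 = -7061$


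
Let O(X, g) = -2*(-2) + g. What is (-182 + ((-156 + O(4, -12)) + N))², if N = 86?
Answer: 67600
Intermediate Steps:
O(X, g) = 4 + g
(-182 + ((-156 + O(4, -12)) + N))² = (-182 + ((-156 + (4 - 12)) + 86))² = (-182 + ((-156 - 8) + 86))² = (-182 + (-164 + 86))² = (-182 - 78)² = (-260)² = 67600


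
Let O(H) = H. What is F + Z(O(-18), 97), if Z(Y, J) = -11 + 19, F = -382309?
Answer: -382301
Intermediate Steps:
Z(Y, J) = 8
F + Z(O(-18), 97) = -382309 + 8 = -382301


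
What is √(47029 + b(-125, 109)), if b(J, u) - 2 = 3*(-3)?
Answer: √47022 ≈ 216.85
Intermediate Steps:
b(J, u) = -7 (b(J, u) = 2 + 3*(-3) = 2 - 9 = -7)
√(47029 + b(-125, 109)) = √(47029 - 7) = √47022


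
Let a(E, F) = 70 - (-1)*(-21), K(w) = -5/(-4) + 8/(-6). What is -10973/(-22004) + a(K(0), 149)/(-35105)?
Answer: 54875567/110350060 ≈ 0.49729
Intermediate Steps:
K(w) = -1/12 (K(w) = -5*(-¼) + 8*(-⅙) = 5/4 - 4/3 = -1/12)
a(E, F) = 49 (a(E, F) = 70 - 1*21 = 70 - 21 = 49)
-10973/(-22004) + a(K(0), 149)/(-35105) = -10973/(-22004) + 49/(-35105) = -10973*(-1/22004) + 49*(-1/35105) = 10973/22004 - 7/5015 = 54875567/110350060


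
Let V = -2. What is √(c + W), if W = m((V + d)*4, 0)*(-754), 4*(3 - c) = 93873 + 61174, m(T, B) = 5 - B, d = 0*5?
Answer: I*√170115/2 ≈ 206.23*I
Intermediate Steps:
d = 0
c = -155035/4 (c = 3 - (93873 + 61174)/4 = 3 - ¼*155047 = 3 - 155047/4 = -155035/4 ≈ -38759.)
W = -3770 (W = (5 - 1*0)*(-754) = (5 + 0)*(-754) = 5*(-754) = -3770)
√(c + W) = √(-155035/4 - 3770) = √(-170115/4) = I*√170115/2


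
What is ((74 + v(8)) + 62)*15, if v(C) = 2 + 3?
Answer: 2115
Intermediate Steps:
v(C) = 5
((74 + v(8)) + 62)*15 = ((74 + 5) + 62)*15 = (79 + 62)*15 = 141*15 = 2115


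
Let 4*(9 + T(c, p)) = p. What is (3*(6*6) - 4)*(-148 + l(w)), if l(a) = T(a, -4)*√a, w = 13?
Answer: -15392 - 1040*√13 ≈ -19142.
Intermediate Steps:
T(c, p) = -9 + p/4
l(a) = -10*√a (l(a) = (-9 + (¼)*(-4))*√a = (-9 - 1)*√a = -10*√a)
(3*(6*6) - 4)*(-148 + l(w)) = (3*(6*6) - 4)*(-148 - 10*√13) = (3*36 - 4)*(-148 - 10*√13) = (108 - 4)*(-148 - 10*√13) = 104*(-148 - 10*√13) = -15392 - 1040*√13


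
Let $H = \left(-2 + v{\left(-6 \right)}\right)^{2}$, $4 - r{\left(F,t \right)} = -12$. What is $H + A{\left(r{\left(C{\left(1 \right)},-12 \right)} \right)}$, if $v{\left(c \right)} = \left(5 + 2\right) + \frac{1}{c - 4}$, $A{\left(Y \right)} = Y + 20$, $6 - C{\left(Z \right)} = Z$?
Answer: $\frac{6001}{100} \approx 60.01$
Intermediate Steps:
$C{\left(Z \right)} = 6 - Z$
$r{\left(F,t \right)} = 16$ ($r{\left(F,t \right)} = 4 - -12 = 4 + 12 = 16$)
$A{\left(Y \right)} = 20 + Y$
$v{\left(c \right)} = 7 + \frac{1}{-4 + c}$
$H = \frac{2401}{100}$ ($H = \left(-2 + \frac{-27 + 7 \left(-6\right)}{-4 - 6}\right)^{2} = \left(-2 + \frac{-27 - 42}{-10}\right)^{2} = \left(-2 - - \frac{69}{10}\right)^{2} = \left(-2 + \frac{69}{10}\right)^{2} = \left(\frac{49}{10}\right)^{2} = \frac{2401}{100} \approx 24.01$)
$H + A{\left(r{\left(C{\left(1 \right)},-12 \right)} \right)} = \frac{2401}{100} + \left(20 + 16\right) = \frac{2401}{100} + 36 = \frac{6001}{100}$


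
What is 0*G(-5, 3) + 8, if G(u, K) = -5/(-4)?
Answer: 8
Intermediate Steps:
G(u, K) = 5/4 (G(u, K) = -5*(-¼) = 5/4)
0*G(-5, 3) + 8 = 0*(5/4) + 8 = 0 + 8 = 8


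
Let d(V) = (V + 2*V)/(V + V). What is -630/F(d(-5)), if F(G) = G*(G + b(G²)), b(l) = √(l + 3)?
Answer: 210 - 70*√21 ≈ -110.78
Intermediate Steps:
b(l) = √(3 + l)
d(V) = 3/2 (d(V) = (3*V)/((2*V)) = (3*V)*(1/(2*V)) = 3/2)
F(G) = G*(G + √(3 + G²))
-630/F(d(-5)) = -630*2/(3*(3/2 + √(3 + (3/2)²))) = -630*2/(3*(3/2 + √(3 + 9/4))) = -630*2/(3*(3/2 + √(21/4))) = -630*2/(3*(3/2 + √21/2)) = -630/(9/4 + 3*√21/4)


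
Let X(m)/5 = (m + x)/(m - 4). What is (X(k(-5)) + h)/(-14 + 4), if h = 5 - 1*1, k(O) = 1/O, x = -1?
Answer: -19/35 ≈ -0.54286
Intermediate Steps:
X(m) = 5*(-1 + m)/(-4 + m) (X(m) = 5*((m - 1)/(m - 4)) = 5*((-1 + m)/(-4 + m)) = 5*(-1 + m)/(-4 + m))
h = 4 (h = 5 - 1 = 4)
(X(k(-5)) + h)/(-14 + 4) = (5*(-1 + 1/(-5))/(-4 + 1/(-5)) + 4)/(-14 + 4) = (5*(-1 - ⅕)/(-4 - ⅕) + 4)/(-10) = -(5*(-6/5)/(-21/5) + 4)/10 = -(5*(-5/21)*(-6/5) + 4)/10 = -(10/7 + 4)/10 = -⅒*38/7 = -19/35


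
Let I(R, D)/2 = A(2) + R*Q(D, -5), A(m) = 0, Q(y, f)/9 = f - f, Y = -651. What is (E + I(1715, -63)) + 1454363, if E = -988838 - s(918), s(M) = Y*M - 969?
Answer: 1064112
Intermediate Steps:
Q(y, f) = 0 (Q(y, f) = 9*(f - f) = 9*0 = 0)
s(M) = -969 - 651*M (s(M) = -651*M - 969 = -969 - 651*M)
I(R, D) = 0 (I(R, D) = 2*(0 + R*0) = 2*(0 + 0) = 2*0 = 0)
E = -390251 (E = -988838 - (-969 - 651*918) = -988838 - (-969 - 597618) = -988838 - 1*(-598587) = -988838 + 598587 = -390251)
(E + I(1715, -63)) + 1454363 = (-390251 + 0) + 1454363 = -390251 + 1454363 = 1064112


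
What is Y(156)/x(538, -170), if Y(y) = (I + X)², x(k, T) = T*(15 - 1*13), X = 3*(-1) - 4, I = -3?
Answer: -5/17 ≈ -0.29412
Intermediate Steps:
X = -7 (X = -3 - 4 = -7)
x(k, T) = 2*T (x(k, T) = T*(15 - 13) = T*2 = 2*T)
Y(y) = 100 (Y(y) = (-3 - 7)² = (-10)² = 100)
Y(156)/x(538, -170) = 100/((2*(-170))) = 100/(-340) = 100*(-1/340) = -5/17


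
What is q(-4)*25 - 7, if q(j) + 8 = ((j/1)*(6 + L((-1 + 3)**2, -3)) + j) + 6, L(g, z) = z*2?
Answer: -157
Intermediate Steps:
L(g, z) = 2*z
q(j) = -2 + j (q(j) = -8 + (((j/1)*(6 + 2*(-3)) + j) + 6) = -8 + (((j*1)*(6 - 6) + j) + 6) = -8 + ((j*0 + j) + 6) = -8 + ((0 + j) + 6) = -8 + (j + 6) = -8 + (6 + j) = -2 + j)
q(-4)*25 - 7 = (-2 - 4)*25 - 7 = -6*25 - 7 = -150 - 7 = -157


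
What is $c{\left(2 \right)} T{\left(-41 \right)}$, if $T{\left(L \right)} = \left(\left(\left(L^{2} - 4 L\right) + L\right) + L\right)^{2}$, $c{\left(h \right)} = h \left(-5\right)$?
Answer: $-31081690$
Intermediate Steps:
$c{\left(h \right)} = - 5 h$
$T{\left(L \right)} = \left(L^{2} - 2 L\right)^{2}$ ($T{\left(L \right)} = \left(\left(L^{2} - 3 L\right) + L\right)^{2} = \left(L^{2} - 2 L\right)^{2}$)
$c{\left(2 \right)} T{\left(-41 \right)} = \left(-5\right) 2 \left(-41\right)^{2} \left(-2 - 41\right)^{2} = - 10 \cdot 1681 \left(-43\right)^{2} = - 10 \cdot 1681 \cdot 1849 = \left(-10\right) 3108169 = -31081690$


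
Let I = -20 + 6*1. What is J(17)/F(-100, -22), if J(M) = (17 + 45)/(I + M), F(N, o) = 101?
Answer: 62/303 ≈ 0.20462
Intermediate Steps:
I = -14 (I = -20 + 6 = -14)
J(M) = 62/(-14 + M) (J(M) = (17 + 45)/(-14 + M) = 62/(-14 + M))
J(17)/F(-100, -22) = (62/(-14 + 17))/101 = (62/3)*(1/101) = 62/303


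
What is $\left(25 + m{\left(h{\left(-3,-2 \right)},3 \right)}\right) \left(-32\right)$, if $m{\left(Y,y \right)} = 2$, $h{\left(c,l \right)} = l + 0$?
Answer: $-864$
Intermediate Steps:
$h{\left(c,l \right)} = l$
$\left(25 + m{\left(h{\left(-3,-2 \right)},3 \right)}\right) \left(-32\right) = \left(25 + 2\right) \left(-32\right) = 27 \left(-32\right) = -864$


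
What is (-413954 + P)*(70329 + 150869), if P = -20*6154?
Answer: -118790846732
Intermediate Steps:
P = -123080
(-413954 + P)*(70329 + 150869) = (-413954 - 123080)*(70329 + 150869) = -537034*221198 = -118790846732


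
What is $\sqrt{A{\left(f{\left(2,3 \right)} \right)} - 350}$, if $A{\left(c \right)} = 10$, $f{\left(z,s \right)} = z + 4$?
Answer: $2 i \sqrt{85} \approx 18.439 i$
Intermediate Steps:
$f{\left(z,s \right)} = 4 + z$
$\sqrt{A{\left(f{\left(2,3 \right)} \right)} - 350} = \sqrt{10 - 350} = \sqrt{-340} = 2 i \sqrt{85}$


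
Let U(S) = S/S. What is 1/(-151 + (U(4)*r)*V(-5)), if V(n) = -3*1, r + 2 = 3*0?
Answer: -1/145 ≈ -0.0068966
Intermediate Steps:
r = -2 (r = -2 + 3*0 = -2 + 0 = -2)
U(S) = 1
V(n) = -3
1/(-151 + (U(4)*r)*V(-5)) = 1/(-151 + (1*(-2))*(-3)) = 1/(-151 - 2*(-3)) = 1/(-151 + 6) = 1/(-145) = -1/145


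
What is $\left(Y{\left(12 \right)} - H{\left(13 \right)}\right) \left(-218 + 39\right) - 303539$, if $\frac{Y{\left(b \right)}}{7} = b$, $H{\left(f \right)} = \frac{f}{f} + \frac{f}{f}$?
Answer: $-318217$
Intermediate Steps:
$H{\left(f \right)} = 2$ ($H{\left(f \right)} = 1 + 1 = 2$)
$Y{\left(b \right)} = 7 b$
$\left(Y{\left(12 \right)} - H{\left(13 \right)}\right) \left(-218 + 39\right) - 303539 = \left(7 \cdot 12 - 2\right) \left(-218 + 39\right) - 303539 = \left(84 - 2\right) \left(-179\right) - 303539 = 82 \left(-179\right) - 303539 = -14678 - 303539 = -318217$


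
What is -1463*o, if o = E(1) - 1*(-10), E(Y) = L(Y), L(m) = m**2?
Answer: -16093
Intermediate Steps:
E(Y) = Y**2
o = 11 (o = 1**2 - 1*(-10) = 1 + 10 = 11)
-1463*o = -1463*11 = -16093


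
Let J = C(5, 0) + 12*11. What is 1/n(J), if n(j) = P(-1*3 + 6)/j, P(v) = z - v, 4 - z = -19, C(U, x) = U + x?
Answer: 137/20 ≈ 6.8500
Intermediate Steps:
z = 23 (z = 4 - 1*(-19) = 4 + 19 = 23)
J = 137 (J = (5 + 0) + 12*11 = 5 + 132 = 137)
P(v) = 23 - v
n(j) = 20/j (n(j) = (23 - (-1*3 + 6))/j = (23 - (-3 + 6))/j = (23 - 1*3)/j = (23 - 3)/j = 20/j)
1/n(J) = 1/(20/137) = 137/20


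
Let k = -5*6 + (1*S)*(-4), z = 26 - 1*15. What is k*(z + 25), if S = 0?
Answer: -1080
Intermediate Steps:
z = 11 (z = 26 - 15 = 11)
k = -30 (k = -5*6 + (1*0)*(-4) = -30 + 0*(-4) = -30 + 0 = -30)
k*(z + 25) = -30*(11 + 25) = -30*36 = -1080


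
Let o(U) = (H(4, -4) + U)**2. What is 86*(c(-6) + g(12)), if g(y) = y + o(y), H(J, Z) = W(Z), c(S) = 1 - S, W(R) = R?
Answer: 7138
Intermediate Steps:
H(J, Z) = Z
o(U) = (-4 + U)**2
g(y) = y + (-4 + y)**2
86*(c(-6) + g(12)) = 86*((1 - 1*(-6)) + (12 + (-4 + 12)**2)) = 86*((1 + 6) + (12 + 8**2)) = 86*(7 + (12 + 64)) = 86*(7 + 76) = 86*83 = 7138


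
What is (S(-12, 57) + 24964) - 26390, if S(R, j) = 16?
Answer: -1410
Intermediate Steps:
(S(-12, 57) + 24964) - 26390 = (16 + 24964) - 26390 = 24980 - 26390 = -1410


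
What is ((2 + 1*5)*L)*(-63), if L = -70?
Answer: 30870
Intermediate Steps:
((2 + 1*5)*L)*(-63) = ((2 + 1*5)*(-70))*(-63) = ((2 + 5)*(-70))*(-63) = (7*(-70))*(-63) = -490*(-63) = 30870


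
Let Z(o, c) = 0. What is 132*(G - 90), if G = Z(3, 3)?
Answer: -11880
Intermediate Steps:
G = 0
132*(G - 90) = 132*(0 - 90) = 132*(-90) = -11880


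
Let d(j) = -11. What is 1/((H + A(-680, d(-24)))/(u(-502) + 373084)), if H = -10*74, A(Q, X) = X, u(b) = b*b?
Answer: -625088/751 ≈ -832.34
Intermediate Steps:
u(b) = b²
H = -740
1/((H + A(-680, d(-24)))/(u(-502) + 373084)) = 1/((-740 - 11)/((-502)² + 373084)) = 1/(-751/(252004 + 373084)) = 1/(-751/625088) = -625088/751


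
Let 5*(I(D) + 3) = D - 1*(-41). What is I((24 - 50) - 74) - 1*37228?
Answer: -186214/5 ≈ -37243.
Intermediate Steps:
I(D) = 26/5 + D/5 (I(D) = -3 + (D - 1*(-41))/5 = -3 + (D + 41)/5 = -3 + (41 + D)/5 = -3 + (41/5 + D/5) = 26/5 + D/5)
I((24 - 50) - 74) - 1*37228 = (26/5 + ((24 - 50) - 74)/5) - 1*37228 = (26/5 + (-26 - 74)/5) - 37228 = (26/5 + (⅕)*(-100)) - 37228 = (26/5 - 20) - 37228 = -74/5 - 37228 = -186214/5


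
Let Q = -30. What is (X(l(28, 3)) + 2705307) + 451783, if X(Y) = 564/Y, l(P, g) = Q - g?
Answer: 34727802/11 ≈ 3.1571e+6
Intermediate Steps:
l(P, g) = -30 - g
(X(l(28, 3)) + 2705307) + 451783 = (564/(-30 - 1*3) + 2705307) + 451783 = (564/(-30 - 3) + 2705307) + 451783 = (564/(-33) + 2705307) + 451783 = (564*(-1/33) + 2705307) + 451783 = (-188/11 + 2705307) + 451783 = 29758189/11 + 451783 = 34727802/11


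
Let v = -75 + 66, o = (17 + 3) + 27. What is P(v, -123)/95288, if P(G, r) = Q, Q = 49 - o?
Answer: 1/47644 ≈ 2.0989e-5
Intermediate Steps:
o = 47 (o = 20 + 27 = 47)
v = -9
Q = 2 (Q = 49 - 1*47 = 49 - 47 = 2)
P(G, r) = 2
P(v, -123)/95288 = 2/95288 = 2*(1/95288) = 1/47644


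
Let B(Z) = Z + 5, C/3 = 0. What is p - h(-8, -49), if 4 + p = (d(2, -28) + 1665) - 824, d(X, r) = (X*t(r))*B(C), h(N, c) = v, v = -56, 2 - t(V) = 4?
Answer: 873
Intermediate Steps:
C = 0 (C = 3*0 = 0)
t(V) = -2 (t(V) = 2 - 1*4 = 2 - 4 = -2)
h(N, c) = -56
B(Z) = 5 + Z
d(X, r) = -10*X (d(X, r) = (X*(-2))*(5 + 0) = -2*X*5 = -10*X)
p = 817 (p = -4 + ((-10*2 + 1665) - 824) = -4 + ((-20 + 1665) - 824) = -4 + (1645 - 824) = -4 + 821 = 817)
p - h(-8, -49) = 817 - 1*(-56) = 817 + 56 = 873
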